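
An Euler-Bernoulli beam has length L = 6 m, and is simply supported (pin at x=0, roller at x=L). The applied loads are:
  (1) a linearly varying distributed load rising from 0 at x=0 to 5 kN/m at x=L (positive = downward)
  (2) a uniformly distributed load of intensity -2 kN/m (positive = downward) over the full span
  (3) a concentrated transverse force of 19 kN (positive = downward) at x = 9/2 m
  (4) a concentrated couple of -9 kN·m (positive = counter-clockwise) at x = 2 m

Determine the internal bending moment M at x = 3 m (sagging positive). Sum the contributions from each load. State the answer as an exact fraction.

Load 1 — triangular load w₀=5 kN/m (0→w₀ over full span):
  M_1 = w₀Lx/6 - w₀x³/(6L) = 5·6·3/6 - 5·3³/(6·6) = 45/4 kN·m
Load 2 — uniform load w=-2 kN/m over full span:
  M_2 = wx(L-x)/2 = (-2)·3·(6-3)/2 = -9 kN·m
Load 3 — point force P=19 kN at a=9/2 m (b=L-a=3/2):
  M_3 = Pbx/L  [x≤a] = 19·(3/2)·3/6 = 57/4 kN·m
Load 4 — applied couple M₀=-9 kN·m at a=2 m (b=L-a=4):
  M_4 = M₀x/L - M₀  [x>a] = (-9)·3/6 - (-9) = 9/2 kN·m
Superposition: M = Σ M_i = 21 kN·m ≈ 21.000000 kN·m

M(3) = 21 kN·m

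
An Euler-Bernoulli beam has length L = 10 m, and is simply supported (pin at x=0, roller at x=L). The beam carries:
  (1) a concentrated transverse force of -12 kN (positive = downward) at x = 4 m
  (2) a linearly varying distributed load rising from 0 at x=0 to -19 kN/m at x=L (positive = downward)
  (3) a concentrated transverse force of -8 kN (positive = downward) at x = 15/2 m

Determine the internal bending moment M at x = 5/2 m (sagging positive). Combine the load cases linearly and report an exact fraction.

M(5/2) = -3111/32 kN·m

Load 1 — point force P=-12 kN at a=4 m (b=L-a=6):
  M_1 = Pbx/L  [x≤a] = (-12)·6·(5/2)/10 = -18 kN·m
Load 2 — triangular load w₀=-19 kN/m (0→w₀ over full span):
  M_2 = w₀Lx/6 - w₀x³/(6L) = (-19)·10·(5/2)/6 - (-19)·(5/2)³/(6·10) = -2375/32 kN·m
Load 3 — point force P=-8 kN at a=15/2 m (b=L-a=5/2):
  M_3 = Pbx/L  [x≤a] = (-8)·(5/2)·(5/2)/10 = -5 kN·m
Superposition: M = Σ M_i = -3111/32 kN·m ≈ -97.218750 kN·m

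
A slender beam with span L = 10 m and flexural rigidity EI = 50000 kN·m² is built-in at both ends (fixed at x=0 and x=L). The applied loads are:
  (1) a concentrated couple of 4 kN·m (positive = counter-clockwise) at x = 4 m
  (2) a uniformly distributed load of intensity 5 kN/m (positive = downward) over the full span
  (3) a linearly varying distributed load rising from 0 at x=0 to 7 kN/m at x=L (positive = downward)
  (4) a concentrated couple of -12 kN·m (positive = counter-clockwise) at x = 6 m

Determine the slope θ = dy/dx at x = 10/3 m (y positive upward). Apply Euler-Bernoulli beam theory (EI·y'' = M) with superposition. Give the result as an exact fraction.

Load 1 — applied couple M₀=4 kN·m at a=4 m (b=L-a=6):
  θ_1 = (R_Ax²/2 - M_Ax)/EI  [x≤a] with R_A=72/125, M_A=12/25 = ((72/125)·(10/3)²/2 - (12/25)·(10/3))/50000 = 1/31250 rad
Load 2 — uniform load w=5 kN/m over full span:
  θ_2 = -wx(L-x)(L-2x)/(12EI) = -5·(10/3)·(10-(10/3))·(10-2·(10/3))/(12·50000) = -1/1620 rad
Load 3 — triangular load w₀=7 kN/m (0→w₀ over full span):
  θ_3 = -w₀(2x(L-x)(L-2x)(x+2L)+x²(L-x)²)/(120LEI) = -7·(2·(10/3)·(10-(10/3))·(10-2·(10/3))·((10/3)+2·10)+(10/3)²·(10-(10/3))²)/(120·10·50000) = -14/30375 rad
Load 4 — applied couple M₀=-12 kN·m at a=6 m (b=L-a=4):
  θ_4 = (R_Ax²/2 - M_Ax)/EI  [x≤a] with R_A=-216/125, M_A=-96/25 = ((-216/125)·(10/3)²/2 - (-96/25)·(10/3))/50000 = 1/15625 rad
Superposition: θ = Σ θ_i = -14917/15187500 rad ≈ -0.000982 rad

θ(10/3) = -14917/15187500 rad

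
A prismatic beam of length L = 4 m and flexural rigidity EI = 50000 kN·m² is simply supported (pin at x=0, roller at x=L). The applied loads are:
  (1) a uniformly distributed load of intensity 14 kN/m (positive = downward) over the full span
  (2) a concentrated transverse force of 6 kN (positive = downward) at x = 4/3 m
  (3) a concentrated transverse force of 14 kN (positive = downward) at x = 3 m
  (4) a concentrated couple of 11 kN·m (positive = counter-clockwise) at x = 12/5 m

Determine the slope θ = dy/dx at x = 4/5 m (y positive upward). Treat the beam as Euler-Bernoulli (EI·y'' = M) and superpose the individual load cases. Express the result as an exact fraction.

Load 1 — uniform load w=14 kN/m over full span:
  θ_1 = -w(L³-6Lx²+4x³)/(24EI) = -14·(4³-6·4·(4/5)²+4·(4/5)³)/(24·50000) = -231/390625 rad
Load 2 — point force P=6 kN at a=4/3 m (b=L-a=8/3):
  θ_2 = -Pb(L²-b²-3x²)/(6LEI)  [x≤a] = -6·(8/3)·(4²-(8/3)²-3·(4/5)²)/(6·4·50000) = -196/2109375 rad
Load 3 — point force P=14 kN at a=3 m (b=L-a=1):
  θ_3 = -Pb(L²-b²-3x²)/(6LEI)  [x≤a] = -14·1·(4²-1²-3·(4/5)²)/(6·4·50000) = -763/5000000 rad
Load 4 — applied couple M₀=11 kN·m at a=12/5 m (b=L-a=8/5):
  θ_4 = (M₀x²/(2L)+C₁)/EI  [x≤a] with C₁=M₀(3b²-L²)/(6L)=-286/75 = (11·(4/5)²/(2·4)+(-286/75))/50000 = -11/187500 rad
Superposition: θ = Σ θ_i = -604493/675000000 rad ≈ -0.000896 rad

θ(4/5) = -604493/675000000 rad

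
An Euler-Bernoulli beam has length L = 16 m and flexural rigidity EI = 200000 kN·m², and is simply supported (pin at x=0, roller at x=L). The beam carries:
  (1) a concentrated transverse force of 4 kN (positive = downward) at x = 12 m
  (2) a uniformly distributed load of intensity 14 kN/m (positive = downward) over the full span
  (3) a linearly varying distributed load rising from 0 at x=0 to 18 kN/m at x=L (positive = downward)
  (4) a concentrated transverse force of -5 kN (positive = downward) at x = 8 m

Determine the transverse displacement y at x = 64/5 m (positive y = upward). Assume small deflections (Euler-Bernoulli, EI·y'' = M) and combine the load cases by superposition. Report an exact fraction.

y(64/5) = -2883282/48828125 m

Load 1 — point force P=4 kN at a=12 m (b=L-a=4):
  y_1 = -Pa(L-x)(2Lx-a²-x²)/(6LEI)  [x>a] = -4·12·(16-(64/5))·(2·16·(64/5)-12²-(64/5)²)/(6·16·200000) = -318/390625 m
Load 2 — uniform load w=14 kN/m over full span:
  y_2 = -wx(L³-2Lx²+x³)/(24EI) = -14·(64/5)·(16³-2·16·(64/5)²+(64/5)³)/(24·200000) = -207872/5859375 m
Load 3 — triangular load w₀=18 kN/m (0→w₀ over full span):
  y_3 = -w₀x(7L⁴-10L²x²+3x⁴)/(360LEI) = -18·(64/5)·(7·16⁴-10·16²·(64/5)²+3·(64/5)⁴)/(360·16·200000) = -1170432/48828125 m
Load 4 — point force P=-5 kN at a=8 m (b=L-a=8):
  y_4 = -Pa(L-x)(2Lx-a²-x²)/(6LEI)  [x>a] = -(-5)·8·(16-(64/5))·(2·16·(64/5)-8²-(64/5)²)/(6·16·200000) = 284/234375 m
Superposition: y = Σ y_i = -2883282/48828125 m ≈ -0.059050 m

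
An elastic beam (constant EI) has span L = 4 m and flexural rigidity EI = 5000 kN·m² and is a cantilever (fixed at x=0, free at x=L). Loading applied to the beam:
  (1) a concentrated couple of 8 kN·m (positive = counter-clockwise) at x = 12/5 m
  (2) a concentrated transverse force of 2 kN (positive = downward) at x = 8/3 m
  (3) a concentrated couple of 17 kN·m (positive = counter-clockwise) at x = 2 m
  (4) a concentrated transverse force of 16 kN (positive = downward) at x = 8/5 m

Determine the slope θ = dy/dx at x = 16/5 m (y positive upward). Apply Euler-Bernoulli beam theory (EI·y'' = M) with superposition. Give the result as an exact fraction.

Load 1 — applied couple M₀=8 kN·m at a=12/5 m (b=L-a=8/5):
  θ_1 = M₀a/EI  [x>a] = 8·(12/5)/5000 = 12/3125 rad
Load 2 — point force P=2 kN at a=8/3 m (b=L-a=4/3):
  θ_2 = -Pa²/(2EI)  [x>a] = -2·(8/3)²/(2·5000) = -8/5625 rad
Load 3 — applied couple M₀=17 kN·m at a=2 m (b=L-a=2):
  θ_3 = M₀a/EI  [x>a] = 17·2/5000 = 17/2500 rad
Load 4 — point force P=16 kN at a=8/5 m (b=L-a=12/5):
  θ_4 = -Pa²/(2EI)  [x>a] = -16·(8/5)²/(2·5000) = -64/15625 rad
Superposition: θ = Σ θ_i = 2881/562500 rad ≈ 0.005122 rad

θ(16/5) = 2881/562500 rad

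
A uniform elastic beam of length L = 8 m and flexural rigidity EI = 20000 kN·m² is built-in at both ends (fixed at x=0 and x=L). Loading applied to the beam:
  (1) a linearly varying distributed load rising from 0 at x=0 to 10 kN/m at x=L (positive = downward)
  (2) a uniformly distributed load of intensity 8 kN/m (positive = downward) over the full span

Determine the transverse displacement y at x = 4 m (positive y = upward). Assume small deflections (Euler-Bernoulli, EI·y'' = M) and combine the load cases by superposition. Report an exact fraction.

y(4) = -13/1875 m

Load 1 — triangular load w₀=10 kN/m (0→w₀ over full span):
  y_1 = -w₀x²(L-x)²(x+2L)/(120LEI) = -10·4²·(8-4)²·(4+2·8)/(120·8·20000) = -1/375 m
Load 2 — uniform load w=8 kN/m over full span:
  y_2 = -wx²(L-x)²/(24EI) = -8·4²·(8-4)²/(24·20000) = -8/1875 m
Superposition: y = Σ y_i = -13/1875 m ≈ -0.006933 m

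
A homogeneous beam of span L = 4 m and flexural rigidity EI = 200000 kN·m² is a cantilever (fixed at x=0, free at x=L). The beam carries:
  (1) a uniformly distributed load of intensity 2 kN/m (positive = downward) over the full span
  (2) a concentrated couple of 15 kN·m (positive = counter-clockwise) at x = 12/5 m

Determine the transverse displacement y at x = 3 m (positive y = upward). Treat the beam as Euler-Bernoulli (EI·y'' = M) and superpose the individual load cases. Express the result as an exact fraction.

Load 1 — uniform load w=2 kN/m over full span:
  y_1 = -wx²(x²-4Lx+6L²)/(24EI) = -2·3²·(3²-4·4·3+6·4²)/(24·200000) = -171/800000 m
Load 2 — applied couple M₀=15 kN·m at a=12/5 m (b=L-a=8/5):
  y_2 = M₀a(2x-a)/(2EI)  [x>a] = 15·(12/5)·(2·3-(12/5))/(2·200000) = 81/250000 m
Superposition: y = Σ y_i = 441/4000000 m ≈ 0.000110 m

y(3) = 441/4000000 m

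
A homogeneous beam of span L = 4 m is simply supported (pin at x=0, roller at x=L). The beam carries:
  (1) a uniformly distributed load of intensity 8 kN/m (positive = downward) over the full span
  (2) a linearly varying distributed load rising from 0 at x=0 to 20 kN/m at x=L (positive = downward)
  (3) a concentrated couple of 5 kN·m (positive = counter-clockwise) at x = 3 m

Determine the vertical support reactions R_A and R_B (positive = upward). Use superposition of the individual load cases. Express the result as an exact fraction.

Load 1 — uniform load w=8 kN/m over full span:
  R_A = wL/2 = 8·4/2 = 16 kN
  R_B = wL/2 = 8·4/2 = 16 kN
Load 2 — triangular load w₀=20 kN/m (0→w₀ over full span):
  R_A = w₀L/6 = 20·4/6 = 40/3 kN
  R_B = w₀L/3 = 20·4/3 = 80/3 kN
Load 3 — applied couple M₀=5 kN·m at a=3 m (b=L-a=1):
  R_A = M₀/L = 5/4 kN
  R_B = -M₀/L = -5/4 kN
Superposition: R_A = 367/12 kN, R_B = 497/12 kN

R_A = 367/12 kN, R_B = 497/12 kN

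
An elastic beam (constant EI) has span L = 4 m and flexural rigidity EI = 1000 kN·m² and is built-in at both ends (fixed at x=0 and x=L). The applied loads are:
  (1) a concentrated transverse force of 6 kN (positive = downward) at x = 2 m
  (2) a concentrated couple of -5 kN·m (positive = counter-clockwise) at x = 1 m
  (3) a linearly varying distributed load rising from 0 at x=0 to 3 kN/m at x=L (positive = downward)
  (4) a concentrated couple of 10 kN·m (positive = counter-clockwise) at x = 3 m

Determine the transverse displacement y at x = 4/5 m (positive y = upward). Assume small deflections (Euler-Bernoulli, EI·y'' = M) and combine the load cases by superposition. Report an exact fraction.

Load 1 — point force P=6 kN at a=2 m (b=L-a=2):
  y_1 = -Pb²x²(3aL-(3a+b)x)/(6L³EI)  [x≤a] = -6·2²·(4/5)²·(3·2·4-(3·2+2)·(4/5))/(6·4³·1000) = -11/15625 m
Load 2 — applied couple M₀=-5 kN·m at a=1 m (b=L-a=3):
  y_2 = (R_Ax³/6 - M_Ax²/2)/EI  [x≤a] with R_A=-45/32, M_A=15/16 = ((-45/32)·(4/5)³/6 - (15/16)·(4/5)²/2)/1000 = -21/50000 m
Load 3 — triangular load w₀=3 kN/m (0→w₀ over full span):
  y_3 = -w₀x²(L-x)²(x+2L)/(120LEI) = -3·(4/5)²·(4-(4/5))²·((4/5)+2·4)/(120·4·1000) = -704/1953125 m
Load 4 — applied couple M₀=10 kN·m at a=3 m (b=L-a=1):
  y_4 = (R_Ax³/6 - M_Ax²/2)/EI  [x≤a] with R_A=45/16, M_A=25/8 = ((45/16)·(4/5)³/6 - (25/8)·(4/5)²/2)/1000 = -19/25000 m
Superposition: y = Σ y_i = -70139/31250000 m ≈ -0.002244 m

y(4/5) = -70139/31250000 m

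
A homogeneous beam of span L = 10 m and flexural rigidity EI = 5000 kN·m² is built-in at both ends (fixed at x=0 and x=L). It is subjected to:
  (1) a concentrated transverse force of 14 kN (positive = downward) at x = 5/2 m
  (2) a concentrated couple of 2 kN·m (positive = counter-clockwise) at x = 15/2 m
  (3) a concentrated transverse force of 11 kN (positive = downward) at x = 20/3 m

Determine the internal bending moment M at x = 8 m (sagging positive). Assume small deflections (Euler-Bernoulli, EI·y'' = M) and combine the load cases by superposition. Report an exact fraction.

Load 1 — point force P=14 kN at a=5/2 m (b=L-a=15/2):
  M_1 = Pa²(a+3b)(L-x)/L³ - Pa²b/L²  [x>a] = 14·(5/2)²·((5/2)+3·(15/2))·(10-8)/10³ - 14·(5/2)²·(15/2)/10² = -35/16 kN·m
Load 2 — applied couple M₀=2 kN·m at a=15/2 m (b=L-a=5/2):
  M_2 = R_Ax - M_A - M₀  [x>a] with R_A=9/40, M_A=5/8 = (9/40)·8 - (5/8) - 2 = -33/40 kN·m
Load 3 — point force P=11 kN at a=20/3 m (b=L-a=10/3):
  M_3 = Pa²(a+3b)(L-x)/L³ - Pa²b/L²  [x>a] = 11·(20/3)²·((20/3)+3·(10/3))·(10-8)/10³ - 11·(20/3)²·(10/3)/10² = 0 kN·m
Superposition: M = Σ M_i = -241/80 kN·m ≈ -3.012500 kN·m

M(8) = -241/80 kN·m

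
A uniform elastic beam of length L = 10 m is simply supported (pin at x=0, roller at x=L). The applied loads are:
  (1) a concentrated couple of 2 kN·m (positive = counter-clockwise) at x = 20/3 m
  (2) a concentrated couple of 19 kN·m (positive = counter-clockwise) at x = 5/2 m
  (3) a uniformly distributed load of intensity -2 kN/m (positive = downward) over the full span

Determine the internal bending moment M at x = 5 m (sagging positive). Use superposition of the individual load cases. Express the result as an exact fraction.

Load 1 — applied couple M₀=2 kN·m at a=20/3 m (b=L-a=10/3):
  M_1 = M₀x/L  [x≤a] = 2·5/10 = 1 kN·m
Load 2 — applied couple M₀=19 kN·m at a=5/2 m (b=L-a=15/2):
  M_2 = M₀x/L - M₀  [x>a] = 19·5/10 - 19 = -19/2 kN·m
Load 3 — uniform load w=-2 kN/m over full span:
  M_3 = wx(L-x)/2 = (-2)·5·(10-5)/2 = -25 kN·m
Superposition: M = Σ M_i = -67/2 kN·m ≈ -33.500000 kN·m

M(5) = -67/2 kN·m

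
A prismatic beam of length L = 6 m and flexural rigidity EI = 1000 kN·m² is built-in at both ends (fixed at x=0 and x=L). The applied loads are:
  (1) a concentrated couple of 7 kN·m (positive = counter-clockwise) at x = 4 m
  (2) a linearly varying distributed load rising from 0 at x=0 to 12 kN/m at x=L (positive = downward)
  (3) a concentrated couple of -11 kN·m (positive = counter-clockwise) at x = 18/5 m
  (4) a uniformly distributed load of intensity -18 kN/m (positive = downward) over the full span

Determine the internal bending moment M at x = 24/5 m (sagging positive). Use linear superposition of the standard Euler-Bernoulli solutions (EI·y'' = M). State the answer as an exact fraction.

Load 1 — applied couple M₀=7 kN·m at a=4 m (b=L-a=2):
  M_1 = R_Ax - M_A - M₀  [x>a] with R_A=14/9, M_A=7/3 = (14/9)·(24/5) - (7/3) - 7 = -28/15 kN·m
Load 2 — triangular load w₀=12 kN/m (0→w₀ over full span):
  M_2 = 3w₀Lx/20 - w₀L²/30 - w₀x³/(6L) = 3·12·6·(24/5)/20 - 12·6²/30 - 12·(24/5)³/(6·6) = 72/125 kN·m
Load 3 — applied couple M₀=-11 kN·m at a=18/5 m (b=L-a=12/5):
  M_3 = R_Ax - M_A - M₀  [x>a] with R_A=-66/25, M_A=-88/25 = (-66/25)·(24/5) - (-88/25) - (-11) = 231/125 kN·m
Load 4 — uniform load w=-18 kN/m over full span:
  M_4 = wLx/2 - wL²/12 - wx²/2 = (-18)·6·(24/5)/2 - (-18)·6²/12 - (-18)·(24/5)²/2 = 54/25 kN·m
Superposition: M = Σ M_i = 1019/375 kN·m ≈ 2.717333 kN·m

M(24/5) = 1019/375 kN·m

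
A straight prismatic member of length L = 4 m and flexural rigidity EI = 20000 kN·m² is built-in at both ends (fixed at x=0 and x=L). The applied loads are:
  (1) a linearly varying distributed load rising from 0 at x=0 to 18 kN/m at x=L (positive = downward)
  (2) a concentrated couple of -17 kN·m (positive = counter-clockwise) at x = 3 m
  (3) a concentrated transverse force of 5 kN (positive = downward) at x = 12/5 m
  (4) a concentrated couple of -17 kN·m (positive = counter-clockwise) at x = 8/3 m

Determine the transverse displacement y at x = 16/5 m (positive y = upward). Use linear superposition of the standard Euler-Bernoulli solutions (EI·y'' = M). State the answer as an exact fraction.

Load 1 — triangular load w₀=18 kN/m (0→w₀ over full span):
  y_1 = -w₀x²(L-x)²(x+2L)/(120LEI) = -18·(16/5)²·(4-(16/5))²·((16/5)+2·4)/(120·4·20000) = -1344/9765625 m
Load 2 — applied couple M₀=-17 kN·m at a=3 m (b=L-a=1):
  y_2 = (R_Ax³/6 - M_Ax²/2 - M₀(x-a)²/2)/EI  [x>a] with R_A=-153/32, M_A=-85/16 = ((-153/32)·(16/5)³/6 - (-85/16)·(16/5)²/2 - (-17)·((16/5)-3)²/2)/20000 = 357/5000000 m
Load 3 — point force P=5 kN at a=12/5 m (b=L-a=8/5):
  y_3 = -Pa²(L-x)²(3bL-(3b+a)(L-x))/(6L³EI)  [x>a] = -5·(12/5)²·(4-(16/5))²·(3·(8/5)·4-(3·(8/5)+(12/5))·(4-(16/5)))/(6·4³·20000) = -63/1953125 m
Load 4 — applied couple M₀=-17 kN·m at a=8/3 m (b=L-a=4/3):
  y_4 = (R_Ax³/6 - M_Ax²/2 - M₀(x-a)²/2)/EI  [x>a] with R_A=-17/3, M_A=-17/3 = ((-17/3)·(16/5)³/6 - (-17/3)·(16/5)²/2 - (-17)·((16/5)-(8/3))²/2)/20000 = 17/703125 m
Superposition: y = Σ y_i = -417959/5625000000 m ≈ -0.000074 m

y(16/5) = -417959/5625000000 m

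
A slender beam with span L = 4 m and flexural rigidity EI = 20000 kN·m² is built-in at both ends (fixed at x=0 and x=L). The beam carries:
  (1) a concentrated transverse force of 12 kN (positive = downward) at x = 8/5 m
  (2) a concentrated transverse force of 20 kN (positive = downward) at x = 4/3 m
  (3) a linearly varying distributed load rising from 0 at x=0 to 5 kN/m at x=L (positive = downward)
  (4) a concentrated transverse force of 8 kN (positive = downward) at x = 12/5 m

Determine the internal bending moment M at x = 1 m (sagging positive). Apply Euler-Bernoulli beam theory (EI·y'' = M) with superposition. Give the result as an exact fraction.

M(1) = 99791/27000 kN·m

Load 1 — point force P=12 kN at a=8/5 m (b=L-a=12/5):
  M_1 = Pb²(3a+b)x/L³ - Pab²/L²  [x≤a] = 12·(12/5)²·(3·(8/5)+(12/5))·1/4³ - 12·(8/5)·(12/5)²/4² = 108/125 kN·m
Load 2 — point force P=20 kN at a=4/3 m (b=L-a=8/3):
  M_2 = Pb²(3a+b)x/L³ - Pab²/L²  [x≤a] = 20·(8/3)²·(3·(4/3)+(8/3))·1/4³ - 20·(4/3)·(8/3)²/4² = 80/27 kN·m
Load 3 — triangular load w₀=5 kN/m (0→w₀ over full span):
  M_3 = 3w₀Lx/20 - w₀L²/30 - w₀x³/(6L) = 3·5·4·1/20 - 5·4²/30 - 5·1³/(6·4) = 1/8 kN·m
Load 4 — point force P=8 kN at a=12/5 m (b=L-a=8/5):
  M_4 = Pb²(3a+b)x/L³ - Pab²/L²  [x≤a] = 8·(8/5)²·(3·(12/5)+(8/5))·1/4³ - 8·(12/5)·(8/5)²/4² = -32/125 kN·m
Superposition: M = Σ M_i = 99791/27000 kN·m ≈ 3.695963 kN·m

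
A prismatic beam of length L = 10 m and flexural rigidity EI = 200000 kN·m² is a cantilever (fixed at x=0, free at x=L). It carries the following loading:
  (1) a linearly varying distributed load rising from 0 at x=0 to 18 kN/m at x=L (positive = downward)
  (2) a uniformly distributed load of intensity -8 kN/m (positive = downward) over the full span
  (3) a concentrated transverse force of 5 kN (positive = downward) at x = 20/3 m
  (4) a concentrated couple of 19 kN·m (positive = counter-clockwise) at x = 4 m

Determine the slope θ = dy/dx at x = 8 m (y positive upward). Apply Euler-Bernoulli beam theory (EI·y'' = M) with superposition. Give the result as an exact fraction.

Load 1 — triangular load w₀=18 kN/m (0→w₀ over full span):
  θ_1 = (w₀Lx²/4-w₀L²x/3-w₀x⁴/(24L))/EI = (18·10·8²/4-18·10²·8/3-18·8⁴/(24·10))/200000 = -174/15625 rad
Load 2 — uniform load w=-8 kN/m over full span:
  θ_2 = -wx(x²-3Lx+3L²)/(6EI) = -(-8)·8·(8²-3·10·8+3·10²)/(6·200000) = 62/9375 rad
Load 3 — point force P=5 kN at a=20/3 m (b=L-a=10/3):
  θ_3 = -Pa²/(2EI)  [x>a] = -5·(20/3)²/(2·200000) = -1/1800 rad
Load 4 — applied couple M₀=19 kN·m at a=4 m (b=L-a=6):
  θ_4 = M₀a/EI  [x>a] = 19·4/200000 = 19/50000 rad
Superposition: θ = Σ θ_i = -10571/2250000 rad ≈ -0.004698 rad

θ(8) = -10571/2250000 rad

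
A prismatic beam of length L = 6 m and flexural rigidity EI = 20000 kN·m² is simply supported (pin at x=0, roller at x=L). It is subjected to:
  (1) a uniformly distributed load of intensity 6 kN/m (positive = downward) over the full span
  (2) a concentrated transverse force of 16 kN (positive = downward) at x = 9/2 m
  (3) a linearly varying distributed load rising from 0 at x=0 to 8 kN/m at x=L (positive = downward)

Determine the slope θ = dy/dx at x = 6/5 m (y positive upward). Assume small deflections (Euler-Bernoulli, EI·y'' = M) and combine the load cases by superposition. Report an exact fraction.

Load 1 — uniform load w=6 kN/m over full span:
  θ_1 = -w(L³-6Lx²+4x³)/(24EI) = -6·(6³-6·6·(6/5)²+4·(6/5)³)/(24·20000) = -2673/1250000 rad
Load 2 — point force P=16 kN at a=9/2 m (b=L-a=3/2):
  θ_2 = -Pb(L²-b²-3x²)/(6LEI)  [x≤a] = -16·(3/2)·(6²-(3/2)²-3·(6/5)²)/(6·6·20000) = -981/1000000 rad
Load 3 — triangular load w₀=8 kN/m (0→w₀ over full span):
  θ_3 = -w₀(7L⁴-30L²x²+15x⁴)/(360LEI) = -8·(7·6⁴-30·6²·(6/5)²+15·(6/5)⁴)/(360·6·20000) = -546/390625 rad
Superposition: θ = Σ θ_i = -112929/25000000 rad ≈ -0.004517 rad

θ(6/5) = -112929/25000000 rad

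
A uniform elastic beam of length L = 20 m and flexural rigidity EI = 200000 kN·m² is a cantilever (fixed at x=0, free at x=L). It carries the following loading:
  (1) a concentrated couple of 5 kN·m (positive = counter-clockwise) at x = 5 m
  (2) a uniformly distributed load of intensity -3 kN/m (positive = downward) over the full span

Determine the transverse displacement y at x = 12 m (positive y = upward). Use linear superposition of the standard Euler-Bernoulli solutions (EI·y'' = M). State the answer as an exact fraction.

y(12) = 57499/400000 m

Load 1 — applied couple M₀=5 kN·m at a=5 m (b=L-a=15):
  y_1 = M₀a(2x-a)/(2EI)  [x>a] = 5·5·(2·12-5)/(2·200000) = 19/16000 m
Load 2 — uniform load w=-3 kN/m over full span:
  y_2 = -wx²(x²-4Lx+6L²)/(24EI) = -(-3)·12²·(12²-4·20·12+6·20²)/(24·200000) = 891/6250 m
Superposition: y = Σ y_i = 57499/400000 m ≈ 0.143748 m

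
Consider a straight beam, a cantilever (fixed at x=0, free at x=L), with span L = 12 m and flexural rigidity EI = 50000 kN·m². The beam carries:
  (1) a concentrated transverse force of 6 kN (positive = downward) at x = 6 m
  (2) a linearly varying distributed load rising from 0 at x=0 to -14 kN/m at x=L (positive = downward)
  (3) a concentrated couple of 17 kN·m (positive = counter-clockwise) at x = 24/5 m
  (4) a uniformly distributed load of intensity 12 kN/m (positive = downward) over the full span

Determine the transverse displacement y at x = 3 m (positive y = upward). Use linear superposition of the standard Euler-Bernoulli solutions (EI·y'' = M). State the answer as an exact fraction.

y(3) = -55251/4000000 m

Load 1 — point force P=6 kN at a=6 m (b=L-a=6):
  y_1 = -Px²(3a-x)/(6EI)  [x≤a] = -6·3²·(3·6-3)/(6·50000) = -27/10000 m
Load 2 — triangular load w₀=-14 kN/m (0→w₀ over full span):
  y_2 = (w₀Lx³/12-w₀L²x²/6-w₀x⁵/(120L))/EI = ((-14)·12·3³/12-(-14)·12²·3²/6-(-14)·3⁵/(120·12))/50000 = 211869/4000000 m
Load 3 — applied couple M₀=17 kN·m at a=24/5 m (b=L-a=36/5):
  y_3 = M₀x²/(2EI)  [x≤a] = 17·3²/(2·50000) = 153/100000 m
Load 4 — uniform load w=12 kN/m over full span:
  y_4 = -wx²(x²-4Lx+6L²)/(24EI) = -12·3²·(3²-4·12·3+6·12²)/(24·50000) = -6561/100000 m
Superposition: y = Σ y_i = -55251/4000000 m ≈ -0.013813 m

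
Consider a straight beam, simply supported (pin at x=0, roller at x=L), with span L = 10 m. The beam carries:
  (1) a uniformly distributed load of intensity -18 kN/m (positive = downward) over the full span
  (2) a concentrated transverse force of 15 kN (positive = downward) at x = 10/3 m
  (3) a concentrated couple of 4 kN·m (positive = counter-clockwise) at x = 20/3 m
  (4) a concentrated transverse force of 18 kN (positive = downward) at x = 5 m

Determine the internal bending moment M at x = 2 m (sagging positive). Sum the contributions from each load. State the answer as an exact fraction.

Load 1 — uniform load w=-18 kN/m over full span:
  M_1 = wx(L-x)/2 = (-18)·2·(10-2)/2 = -144 kN·m
Load 2 — point force P=15 kN at a=10/3 m (b=L-a=20/3):
  M_2 = Pbx/L  [x≤a] = 15·(20/3)·2/10 = 20 kN·m
Load 3 — applied couple M₀=4 kN·m at a=20/3 m (b=L-a=10/3):
  M_3 = M₀x/L  [x≤a] = 4·2/10 = 4/5 kN·m
Load 4 — point force P=18 kN at a=5 m (b=L-a=5):
  M_4 = Pbx/L  [x≤a] = 18·5·2/10 = 18 kN·m
Superposition: M = Σ M_i = -526/5 kN·m ≈ -105.200000 kN·m

M(2) = -526/5 kN·m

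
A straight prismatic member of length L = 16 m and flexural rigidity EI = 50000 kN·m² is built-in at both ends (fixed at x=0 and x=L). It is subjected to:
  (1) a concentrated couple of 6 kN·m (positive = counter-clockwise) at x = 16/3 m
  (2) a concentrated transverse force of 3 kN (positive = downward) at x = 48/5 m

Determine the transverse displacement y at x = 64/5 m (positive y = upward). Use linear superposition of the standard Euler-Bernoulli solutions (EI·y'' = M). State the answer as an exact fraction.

Load 1 — applied couple M₀=6 kN·m at a=16/3 m (b=L-a=32/3):
  y_1 = (R_Ax³/6 - M_Ax²/2 - M₀(x-a)²/2)/EI  [x>a] with R_A=1/2, M_A=0 = ((1/2)·(64/5)³/6 - 0·(64/5)²/2 - 6·((64/5)-(16/3))²/2)/50000 = 176/1171875 m
Load 2 — point force P=3 kN at a=48/5 m (b=L-a=32/5):
  y_2 = -Pa²(L-x)²(3bL-(3b+a)(L-x))/(6L³EI)  [x>a] = -3·(48/5)²·(16-(64/5))²·(3·(32/5)·16-(3·(32/5)+(48/5))·(16-(64/5)))/(6·16³·50000) = -24192/48828125 m
Superposition: y = Σ y_i = -50576/146484375 m ≈ -0.000345 m

y(64/5) = -50576/146484375 m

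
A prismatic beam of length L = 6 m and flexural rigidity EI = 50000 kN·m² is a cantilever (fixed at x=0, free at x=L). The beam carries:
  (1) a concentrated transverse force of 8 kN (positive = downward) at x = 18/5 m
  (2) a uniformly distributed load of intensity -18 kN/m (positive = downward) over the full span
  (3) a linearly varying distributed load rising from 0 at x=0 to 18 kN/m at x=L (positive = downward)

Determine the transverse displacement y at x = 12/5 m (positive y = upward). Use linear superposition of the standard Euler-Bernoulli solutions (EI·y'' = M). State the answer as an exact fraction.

y(12/5) = 141606/48828125 m

Load 1 — point force P=8 kN at a=18/5 m (b=L-a=12/5):
  y_1 = -Px²(3a-x)/(6EI)  [x≤a] = -8·(12/5)²·(3·(18/5)-(12/5))/(6·50000) = -504/390625 m
Load 2 — uniform load w=-18 kN/m over full span:
  y_2 = -wx²(x²-4Lx+6L²)/(24EI) = -(-18)·(12/5)²·((12/5)²-4·6·(12/5)+6·6²)/(24·50000) = 27702/1953125 m
Load 3 — triangular load w₀=18 kN/m (0→w₀ over full span):
  y_3 = (w₀Lx³/12-w₀L²x²/6-w₀x⁵/(120L))/EI = (18·6·(12/5)³/12-18·6²·(12/5)²/6-18·(12/5)⁵/(120·6))/50000 = -487944/48828125 m
Superposition: y = Σ y_i = 141606/48828125 m ≈ 0.002900 m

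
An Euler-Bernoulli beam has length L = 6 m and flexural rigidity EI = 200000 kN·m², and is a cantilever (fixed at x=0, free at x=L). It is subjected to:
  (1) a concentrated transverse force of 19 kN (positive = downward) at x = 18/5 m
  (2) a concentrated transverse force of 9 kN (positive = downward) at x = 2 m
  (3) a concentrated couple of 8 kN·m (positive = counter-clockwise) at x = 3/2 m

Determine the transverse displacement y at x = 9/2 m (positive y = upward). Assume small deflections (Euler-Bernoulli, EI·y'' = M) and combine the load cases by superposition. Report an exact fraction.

y(9/2) = -53787/25000000 m

Load 1 — point force P=19 kN at a=18/5 m (b=L-a=12/5):
  y_1 = -Pa²(3x-a)/(6EI)  [x>a] = -19·(18/5)²·(3·(9/2)-(18/5))/(6·200000) = -50787/25000000 m
Load 2 — point force P=9 kN at a=2 m (b=L-a=4):
  y_2 = -Pa²(3x-a)/(6EI)  [x>a] = -9·2²·(3·(9/2)-2)/(6·200000) = -69/200000 m
Load 3 — applied couple M₀=8 kN·m at a=3/2 m (b=L-a=9/2):
  y_3 = M₀a(2x-a)/(2EI)  [x>a] = 8·(3/2)·(2·(9/2)-(3/2))/(2·200000) = 9/40000 m
Superposition: y = Σ y_i = -53787/25000000 m ≈ -0.002151 m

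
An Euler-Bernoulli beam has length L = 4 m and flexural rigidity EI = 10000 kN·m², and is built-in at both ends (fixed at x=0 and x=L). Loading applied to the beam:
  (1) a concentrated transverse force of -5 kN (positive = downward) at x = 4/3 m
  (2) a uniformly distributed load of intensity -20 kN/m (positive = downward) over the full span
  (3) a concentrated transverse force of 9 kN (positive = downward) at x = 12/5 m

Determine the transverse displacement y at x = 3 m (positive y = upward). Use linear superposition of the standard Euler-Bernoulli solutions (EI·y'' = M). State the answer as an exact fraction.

Load 1 — point force P=-5 kN at a=4/3 m (b=L-a=8/3):
  y_1 = -Pa²(L-x)²(3bL-(3b+a)(L-x))/(6L³EI)  [x>a] = -(-5)·(4/3)²·(4-3)²·(3·(8/3)·4-(3·(8/3)+(4/3))·(4-3))/(6·4³·10000) = 17/324000 m
Load 2 — uniform load w=-20 kN/m over full span:
  y_2 = -wx²(L-x)²/(24EI) = -(-20)·3²·(4-3)²/(24·10000) = 3/4000 m
Load 3 — point force P=9 kN at a=12/5 m (b=L-a=8/5):
  y_3 = -Pa²(L-x)²(3bL-(3b+a)(L-x))/(6L³EI)  [x>a] = -9·(12/5)²·(4-3)²·(3·(8/5)·4-(3·(8/5)+(12/5))·(4-3))/(6·4³·10000) = -81/500000 m
Superposition: y = Σ y_i = 25939/40500000 m ≈ 0.000640 m

y(3) = 25939/40500000 m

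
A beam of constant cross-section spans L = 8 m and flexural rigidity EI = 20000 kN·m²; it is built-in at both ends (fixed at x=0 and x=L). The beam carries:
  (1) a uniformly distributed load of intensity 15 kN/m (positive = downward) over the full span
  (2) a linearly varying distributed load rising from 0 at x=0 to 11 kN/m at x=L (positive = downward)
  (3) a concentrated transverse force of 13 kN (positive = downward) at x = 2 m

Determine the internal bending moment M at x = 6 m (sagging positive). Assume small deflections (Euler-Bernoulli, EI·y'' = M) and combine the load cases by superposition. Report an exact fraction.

M(6) = 3701/240 kN·m

Load 1 — uniform load w=15 kN/m over full span:
  M_1 = wLx/2 - wL²/12 - wx²/2 = 15·8·6/2 - 15·8²/12 - 15·6²/2 = 10 kN·m
Load 2 — triangular load w₀=11 kN/m (0→w₀ over full span):
  M_2 = 3w₀Lx/20 - w₀L²/30 - w₀x³/(6L) = 3·11·8·6/20 - 11·8²/30 - 11·6³/(6·8) = 187/30 kN·m
Load 3 — point force P=13 kN at a=2 m (b=L-a=6):
  M_3 = Pa²(a+3b)(L-x)/L³ - Pa²b/L²  [x>a] = 13·2²·(2+3·6)·(8-6)/8³ - 13·2²·6/8² = -13/16 kN·m
Superposition: M = Σ M_i = 3701/240 kN·m ≈ 15.420833 kN·m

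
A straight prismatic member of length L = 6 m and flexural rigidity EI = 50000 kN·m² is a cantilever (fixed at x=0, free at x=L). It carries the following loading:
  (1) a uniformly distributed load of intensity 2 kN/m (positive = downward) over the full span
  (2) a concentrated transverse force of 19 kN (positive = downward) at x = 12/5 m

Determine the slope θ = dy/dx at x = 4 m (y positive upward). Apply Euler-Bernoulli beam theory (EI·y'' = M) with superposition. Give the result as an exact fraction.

θ(4) = -1163/468750 rad

Load 1 — uniform load w=2 kN/m over full span:
  θ_1 = -wx(x²-3Lx+3L²)/(6EI) = -2·4·(4²-3·6·4+3·6²)/(6·50000) = -13/9375 rad
Load 2 — point force P=19 kN at a=12/5 m (b=L-a=18/5):
  θ_2 = -Pa²/(2EI)  [x>a] = -19·(12/5)²/(2·50000) = -171/156250 rad
Superposition: θ = Σ θ_i = -1163/468750 rad ≈ -0.002481 rad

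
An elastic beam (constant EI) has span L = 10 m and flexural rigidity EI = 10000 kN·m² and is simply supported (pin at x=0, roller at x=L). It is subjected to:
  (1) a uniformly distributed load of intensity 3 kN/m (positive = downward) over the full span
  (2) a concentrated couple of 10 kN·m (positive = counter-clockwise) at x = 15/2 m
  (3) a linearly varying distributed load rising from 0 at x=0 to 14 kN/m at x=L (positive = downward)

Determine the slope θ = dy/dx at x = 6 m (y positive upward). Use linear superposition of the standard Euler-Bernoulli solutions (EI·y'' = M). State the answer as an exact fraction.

θ(6) = 40909/3600000 rad

Load 1 — uniform load w=3 kN/m over full span:
  θ_1 = -w(L³-6Lx²+4x³)/(24EI) = -3·(10³-6·10·6²+4·6³)/(24·10000) = 37/10000 rad
Load 2 — applied couple M₀=10 kN·m at a=15/2 m (b=L-a=5/2):
  θ_2 = (M₀x²/(2L)+C₁)/EI  [x≤a] with C₁=M₀(3b²-L²)/(6L)=-325/24 = (10·6²/(2·10)+(-325/24))/10000 = 107/240000 rad
Load 3 — triangular load w₀=14 kN/m (0→w₀ over full span):
  θ_3 = -w₀(7L⁴-30L²x²+15x⁴)/(360LEI) = -14·(7·10⁴-30·10²·6²+15·6⁴)/(360·10·10000) = 203/28125 rad
Superposition: θ = Σ θ_i = 40909/3600000 rad ≈ 0.011364 rad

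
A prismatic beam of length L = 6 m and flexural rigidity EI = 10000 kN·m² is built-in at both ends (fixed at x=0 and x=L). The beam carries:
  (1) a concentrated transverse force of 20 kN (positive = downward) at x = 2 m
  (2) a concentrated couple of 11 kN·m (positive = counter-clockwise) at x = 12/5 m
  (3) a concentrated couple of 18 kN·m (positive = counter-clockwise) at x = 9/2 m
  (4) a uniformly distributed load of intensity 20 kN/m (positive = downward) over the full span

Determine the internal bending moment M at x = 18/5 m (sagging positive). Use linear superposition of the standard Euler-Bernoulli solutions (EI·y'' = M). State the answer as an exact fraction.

Load 1 — point force P=20 kN at a=2 m (b=L-a=4):
  M_1 = Pa²(a+3b)(L-x)/L³ - Pa²b/L²  [x>a] = 20·2²·(2+3·4)·(6-(18/5))/6³ - 20·2²·4/6² = 32/9 kN·m
Load 2 — applied couple M₀=11 kN·m at a=12/5 m (b=L-a=18/5):
  M_2 = R_Ax - M_A - M₀  [x>a] with R_A=66/25, M_A=33/25 = (66/25)·(18/5) - (33/25) - 11 = -352/125 kN·m
Load 3 — applied couple M₀=18 kN·m at a=9/2 m (b=L-a=3/2):
  M_3 = R_Ax - M_A  [x≤a] with R_A=27/8, M_A=45/8 = (27/8)·(18/5) - (45/8) = 261/40 kN·m
Load 4 — uniform load w=20 kN/m over full span:
  M_4 = wLx/2 - wL²/12 - wx²/2 = 20·6·(18/5)/2 - 20·6²/12 - 20·(18/5)²/2 = 132/5 kN·m
Superposition: M = Σ M_i = 302981/9000 kN·m ≈ 33.664556 kN·m

M(18/5) = 302981/9000 kN·m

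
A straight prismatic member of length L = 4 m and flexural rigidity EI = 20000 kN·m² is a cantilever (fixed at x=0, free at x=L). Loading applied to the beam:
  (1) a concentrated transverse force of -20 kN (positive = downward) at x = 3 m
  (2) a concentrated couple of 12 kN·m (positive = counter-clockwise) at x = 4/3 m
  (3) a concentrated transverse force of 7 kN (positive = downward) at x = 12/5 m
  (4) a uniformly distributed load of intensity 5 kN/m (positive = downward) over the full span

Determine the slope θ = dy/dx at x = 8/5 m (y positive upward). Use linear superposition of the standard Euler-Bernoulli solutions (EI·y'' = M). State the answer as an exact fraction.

θ(8/5) = 1/750 rad

Load 1 — point force P=-20 kN at a=3 m (b=L-a=1):
  θ_1 = -Px(2a-x)/(2EI)  [x≤a] = -(-20)·(8/5)·(2·3-(8/5))/(2·20000) = 11/3125 rad
Load 2 — applied couple M₀=12 kN·m at a=4/3 m (b=L-a=8/3):
  θ_2 = M₀a/EI  [x>a] = 12·(4/3)/20000 = 1/1250 rad
Load 3 — point force P=7 kN at a=12/5 m (b=L-a=8/5):
  θ_3 = -Px(2a-x)/(2EI)  [x≤a] = -7·(8/5)·(2·(12/5)-(8/5))/(2·20000) = -14/15625 rad
Load 4 — uniform load w=5 kN/m over full span:
  θ_4 = -wx(x²-3Lx+3L²)/(6EI) = -5·(8/5)·((8/5)²-3·4·(8/5)+3·4²)/(6·20000) = -98/46875 rad
Superposition: θ = Σ θ_i = 1/750 rad ≈ 0.001333 rad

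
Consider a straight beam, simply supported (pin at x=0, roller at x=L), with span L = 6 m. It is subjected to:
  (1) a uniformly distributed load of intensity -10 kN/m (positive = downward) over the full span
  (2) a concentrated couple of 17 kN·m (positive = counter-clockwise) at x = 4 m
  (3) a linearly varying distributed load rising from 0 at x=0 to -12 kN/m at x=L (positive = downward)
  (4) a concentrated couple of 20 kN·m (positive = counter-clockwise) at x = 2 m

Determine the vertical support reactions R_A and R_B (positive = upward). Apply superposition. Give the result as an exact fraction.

R_A = -215/6 kN, R_B = -361/6 kN

Load 1 — uniform load w=-10 kN/m over full span:
  R_A = wL/2 = (-10)·6/2 = -30 kN
  R_B = wL/2 = (-10)·6/2 = -30 kN
Load 2 — applied couple M₀=17 kN·m at a=4 m (b=L-a=2):
  R_A = M₀/L = 17/6 kN
  R_B = -M₀/L = -17/6 kN
Load 3 — triangular load w₀=-12 kN/m (0→w₀ over full span):
  R_A = w₀L/6 = (-12)·6/6 = -12 kN
  R_B = w₀L/3 = (-12)·6/3 = -24 kN
Load 4 — applied couple M₀=20 kN·m at a=2 m (b=L-a=4):
  R_A = M₀/L = 20/6 = 10/3 kN
  R_B = -M₀/L = -20/6 = -10/3 kN
Superposition: R_A = -215/6 kN, R_B = -361/6 kN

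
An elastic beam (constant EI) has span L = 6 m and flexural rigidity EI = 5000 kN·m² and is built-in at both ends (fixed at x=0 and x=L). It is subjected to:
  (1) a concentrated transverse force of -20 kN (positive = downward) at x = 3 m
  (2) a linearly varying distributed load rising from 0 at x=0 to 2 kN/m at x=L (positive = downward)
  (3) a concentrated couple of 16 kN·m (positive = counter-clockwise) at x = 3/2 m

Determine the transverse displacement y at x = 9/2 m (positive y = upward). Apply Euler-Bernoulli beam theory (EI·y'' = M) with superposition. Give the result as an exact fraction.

Load 1 — point force P=-20 kN at a=3 m (b=L-a=3):
  y_1 = -Pa²(L-x)²(3bL-(3b+a)(L-x))/(6L³EI)  [x>a] = -(-20)·3²·(6-(9/2))²·(3·3·6-(3·3+3)·(6-(9/2)))/(6·6³·5000) = 9/4000 m
Load 2 — triangular load w₀=2 kN/m (0→w₀ over full span):
  y_2 = -w₀x²(L-x)²(x+2L)/(120LEI) = -2·(9/2)²·(6-(9/2))²·((9/2)+2·6)/(120·6·5000) = -2673/6400000 m
Load 3 — applied couple M₀=16 kN·m at a=3/2 m (b=L-a=9/2):
  y_3 = (R_Ax³/6 - M_Ax²/2 - M₀(x-a)²/2)/EI  [x>a] with R_A=3, M_A=-3 = (3·(9/2)³/6 - (-3)·(9/2)²/2 - 16·((9/2)-(3/2))²/2)/5000 = 63/80000 m
Superposition: y = Σ y_i = 16767/6400000 m ≈ 0.002620 m

y(9/2) = 16767/6400000 m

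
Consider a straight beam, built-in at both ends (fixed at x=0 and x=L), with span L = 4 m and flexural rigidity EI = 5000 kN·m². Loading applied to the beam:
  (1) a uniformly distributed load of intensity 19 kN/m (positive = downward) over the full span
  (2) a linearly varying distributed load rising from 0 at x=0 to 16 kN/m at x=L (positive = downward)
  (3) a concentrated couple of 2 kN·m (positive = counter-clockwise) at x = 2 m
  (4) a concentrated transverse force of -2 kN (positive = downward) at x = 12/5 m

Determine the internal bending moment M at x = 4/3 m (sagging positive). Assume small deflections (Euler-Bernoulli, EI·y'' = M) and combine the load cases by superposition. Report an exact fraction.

M(4/3) = 232069/20250 kN·m

Load 1 — uniform load w=19 kN/m over full span:
  M_1 = wLx/2 - wL²/12 - wx²/2 = 19·4·(4/3)/2 - 19·4²/12 - 19·(4/3)²/2 = 76/9 kN·m
Load 2 — triangular load w₀=16 kN/m (0→w₀ over full span):
  M_2 = 3w₀Lx/20 - w₀L²/30 - w₀x³/(6L) = 3·16·4·(4/3)/20 - 16·4²/30 - 16·(4/3)³/(6·4) = 1088/405 kN·m
Load 3 — applied couple M₀=2 kN·m at a=2 m (b=L-a=2):
  M_3 = R_Ax - M_A  [x≤a] with R_A=3/4, M_A=1/2 = (3/4)·(4/3) - (1/2) = 1/2 kN·m
Load 4 — point force P=-2 kN at a=12/5 m (b=L-a=8/5):
  M_4 = Pb²(3a+b)x/L³ - Pab²/L²  [x≤a] = (-2)·(8/5)²·(3·(12/5)+(8/5))·(4/3)/4³ - (-2)·(12/5)·(8/5)²/4² = -64/375 kN·m
Superposition: M = Σ M_i = 232069/20250 kN·m ≈ 11.460198 kN·m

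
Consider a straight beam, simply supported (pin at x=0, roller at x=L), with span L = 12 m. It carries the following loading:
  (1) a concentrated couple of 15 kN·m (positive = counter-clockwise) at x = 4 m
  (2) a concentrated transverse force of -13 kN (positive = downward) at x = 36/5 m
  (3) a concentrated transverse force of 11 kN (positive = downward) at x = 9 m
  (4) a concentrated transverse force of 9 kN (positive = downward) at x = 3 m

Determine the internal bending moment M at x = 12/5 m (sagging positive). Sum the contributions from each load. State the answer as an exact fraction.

M(12/5) = 333/25 kN·m

Load 1 — applied couple M₀=15 kN·m at a=4 m (b=L-a=8):
  M_1 = M₀x/L  [x≤a] = 15·(12/5)/12 = 3 kN·m
Load 2 — point force P=-13 kN at a=36/5 m (b=L-a=24/5):
  M_2 = Pbx/L  [x≤a] = (-13)·(24/5)·(12/5)/12 = -312/25 kN·m
Load 3 — point force P=11 kN at a=9 m (b=L-a=3):
  M_3 = Pbx/L  [x≤a] = 11·3·(12/5)/12 = 33/5 kN·m
Load 4 — point force P=9 kN at a=3 m (b=L-a=9):
  M_4 = Pbx/L  [x≤a] = 9·9·(12/5)/12 = 81/5 kN·m
Superposition: M = Σ M_i = 333/25 kN·m ≈ 13.320000 kN·m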